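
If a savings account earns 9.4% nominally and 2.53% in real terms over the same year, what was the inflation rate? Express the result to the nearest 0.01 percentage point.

6.70%

From (1+r_nom) = (1+r_real)(1+π), we get 1+π = (1 + 9.4%)/(1 + 2.53%) = 1.094/1.0253 ≈ 1.06700.
So π ≈ 6.7005%.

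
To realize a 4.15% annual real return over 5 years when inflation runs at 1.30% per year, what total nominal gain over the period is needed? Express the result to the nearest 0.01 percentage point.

Required annual nominal rate: (1+4.15%)(1+1.30%) − 1 = 5.50395%.
Cumulative over 5 years: (1 + 0.0550395)^5 − 1 ≈ 0.30720.

30.72%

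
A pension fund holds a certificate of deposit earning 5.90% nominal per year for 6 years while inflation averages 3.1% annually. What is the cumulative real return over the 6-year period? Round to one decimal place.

17.4%

The annual real rate is (1+5.90%)/(1+3.1%) − 1 = 2.7158%.
Compounded over 6 years: (1 + 0.027158)^6 − 1 ≈ 0.17442.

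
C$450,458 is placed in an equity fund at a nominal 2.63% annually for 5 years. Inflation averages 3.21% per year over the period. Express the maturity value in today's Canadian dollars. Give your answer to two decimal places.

Nominal value at maturity: C$450,458 × (1 + 2.63%)^5 ≈ C$512,892.03.
Price-level factor over 5 years: (1 + 3.21%)^5 ≈ 1.1711402044.
Dividing the nominal maturity value by the price-level factor gives the value in today's money.

C$437,942.47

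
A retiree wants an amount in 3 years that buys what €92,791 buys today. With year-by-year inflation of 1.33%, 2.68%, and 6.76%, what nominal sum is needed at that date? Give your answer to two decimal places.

€103,071.44

Cumulative price-level factor: 1.0133 × 1.0268 × 1.0676 ≈ 1.1107912953.
Multiplying €92,791 by the price-level factor gives the future nominal sum.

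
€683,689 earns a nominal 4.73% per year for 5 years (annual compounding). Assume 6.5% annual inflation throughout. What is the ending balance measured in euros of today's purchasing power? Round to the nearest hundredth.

€628,732.73

Nominal value at maturity: €683,689 × (1 + 4.73%)^5 ≈ €861,418.33.
Price-level factor over 5 years: (1 + 6.5%)^5 ≈ 1.3700866634.
Dividing the nominal maturity value by the price-level factor gives the value in today's money.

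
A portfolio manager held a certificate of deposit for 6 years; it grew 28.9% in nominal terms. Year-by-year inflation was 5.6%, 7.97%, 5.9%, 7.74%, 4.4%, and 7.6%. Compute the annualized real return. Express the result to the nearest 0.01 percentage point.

Cumulative inflation factor: 1.056 × 1.0797 × 1.059 × 1.0774 × 1.044 × 1.076 ≈ 1.46134.
Nominal growth factor: 1.28900. Real growth factor = 1.28900 / 1.46134 ≈ 0.88206.
Annualized: 0.88206^(1/6) − 1 ≈ -0.02070.

-2.07%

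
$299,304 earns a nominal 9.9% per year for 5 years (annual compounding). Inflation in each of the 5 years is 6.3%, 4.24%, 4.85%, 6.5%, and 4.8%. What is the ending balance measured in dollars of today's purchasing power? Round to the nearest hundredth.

$370,044.53

Nominal value at maturity: $299,304 × (1 + 9.9%)^5 ≈ $479,845.01.
Price-level factor over 5 years: 1.063 × 1.0424 × 1.0485 × 1.065 × 1.048 ≈ 1.2967223385.
Dividing the nominal maturity value by the price-level factor gives the value in today's money.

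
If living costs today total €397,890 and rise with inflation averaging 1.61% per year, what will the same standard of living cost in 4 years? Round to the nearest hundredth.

Cumulative price-level factor: (1+1.61%)^4 ≈ 1.0659720203.
Multiplying €397,890 by the price-level factor gives the future nominal sum.

€424,139.61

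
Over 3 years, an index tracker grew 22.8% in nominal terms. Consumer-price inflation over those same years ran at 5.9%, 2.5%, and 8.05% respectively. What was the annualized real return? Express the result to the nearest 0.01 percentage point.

Cumulative inflation factor: 1.059 × 1.025 × 1.0805 ≈ 1.17286.
Nominal growth factor: 1.22800. Real growth factor = 1.22800 / 1.17286 ≈ 1.04702.
Annualized: 1.04702^(1/3) − 1 ≈ 0.01543.

1.54%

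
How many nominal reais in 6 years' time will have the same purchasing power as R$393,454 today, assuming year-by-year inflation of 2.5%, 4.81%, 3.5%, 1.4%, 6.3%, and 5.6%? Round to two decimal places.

R$497,961.81

Cumulative price-level factor: 1.025 × 1.0481 × 1.035 × 1.014 × 1.063 × 1.056 ≈ 1.2656163419.
Multiplying R$393,454 by the price-level factor gives the future nominal sum.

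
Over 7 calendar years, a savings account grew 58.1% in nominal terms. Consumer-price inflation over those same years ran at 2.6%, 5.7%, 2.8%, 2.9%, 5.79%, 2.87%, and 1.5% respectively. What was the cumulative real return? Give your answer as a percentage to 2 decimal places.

24.77%

Cumulative inflation factor: 1.026 × 1.057 × 1.028 × 1.029 × 1.0579 × 1.0287 × 1.015 ≈ 1.26716.
Nominal growth factor: 1.58100. Real growth factor = 1.58100 / 1.26716 ≈ 1.24768.
Total real return ≈ 24.7675%.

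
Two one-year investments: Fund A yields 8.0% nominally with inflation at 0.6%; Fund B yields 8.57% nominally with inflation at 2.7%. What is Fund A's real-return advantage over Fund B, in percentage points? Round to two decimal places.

Fund A real return: 1.080/1.006 − 1 = 7.356%.
Fund B real return: 1.0857/1.027 − 1 = 5.716%.
Difference: 7.356 − 5.716 = 1.640 pp.

1.64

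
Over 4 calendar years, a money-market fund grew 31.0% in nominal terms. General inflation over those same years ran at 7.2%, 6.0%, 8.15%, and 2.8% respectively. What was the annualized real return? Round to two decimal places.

0.91%

Cumulative inflation factor: 1.072 × 1.060 × 1.0815 × 1.028 ≈ 1.26334.
Nominal growth factor: 1.31000. Real growth factor = 1.31000 / 1.26334 ≈ 1.03693.
Annualized: 1.03693^(1/4) − 1 ≈ 0.00911.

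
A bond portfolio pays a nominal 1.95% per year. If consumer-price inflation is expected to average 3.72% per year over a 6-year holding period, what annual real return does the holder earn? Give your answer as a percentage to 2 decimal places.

-1.71%

With constant rates the annual real return is the same each year: (1+1.95%)/(1+3.72%) − 1 = -0.01707.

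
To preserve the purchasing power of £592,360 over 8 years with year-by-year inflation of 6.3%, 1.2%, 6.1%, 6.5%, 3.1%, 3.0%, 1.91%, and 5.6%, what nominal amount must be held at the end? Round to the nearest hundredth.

Cumulative price-level factor: 1.063 × 1.012 × 1.061 × 1.065 × 1.031 × 1.030 × 1.0191 × 1.056 ≈ 1.3891699443.
Multiplying £592,360 by the price-level factor gives the future nominal sum.

£822,888.71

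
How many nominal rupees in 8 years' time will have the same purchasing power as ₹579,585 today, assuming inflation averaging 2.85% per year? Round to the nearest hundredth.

₹725,690.61

Cumulative price-level factor: (1+2.85%)^8 ≈ 1.2520866016.
The nominal amount required is ₹579,585 scaled up by that factor.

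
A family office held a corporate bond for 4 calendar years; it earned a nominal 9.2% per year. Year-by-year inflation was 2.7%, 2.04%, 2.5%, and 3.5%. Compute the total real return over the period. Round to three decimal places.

27.904%

Cumulative inflation factor: 1.027 × 1.0204 × 1.025 × 1.035 ≈ 1.11174.
Nominal growth factor: 1.42197. Real growth factor = 1.42197 / 1.11174 ≈ 1.27904.
Total real return ≈ 27.9044%.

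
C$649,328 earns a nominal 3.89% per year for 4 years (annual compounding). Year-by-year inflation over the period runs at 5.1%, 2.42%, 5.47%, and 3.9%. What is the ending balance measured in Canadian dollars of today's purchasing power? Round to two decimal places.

Nominal value at maturity: C$649,328 × (1 + 3.89%)^4 ≈ C$756,413.23.
Price-level factor over 4 years: 1.051 × 1.0242 × 1.0547 × 1.039 ≈ 1.1795924416.
The maturity value deflated by that factor is the answer in today's purchasing power.

C$641,249.64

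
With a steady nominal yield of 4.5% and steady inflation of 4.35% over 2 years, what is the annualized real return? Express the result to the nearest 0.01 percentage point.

With constant rates the annual real return is the same each year: (1+4.5%)/(1+4.35%) − 1 = 0.00144.

0.14%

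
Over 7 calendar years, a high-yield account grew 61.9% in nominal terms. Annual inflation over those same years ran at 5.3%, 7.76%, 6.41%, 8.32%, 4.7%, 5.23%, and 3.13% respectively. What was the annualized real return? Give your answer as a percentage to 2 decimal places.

1.23%

Cumulative inflation factor: 1.053 × 1.0776 × 1.0641 × 1.0832 × 1.047 × 1.0523 × 1.0313 ≈ 1.48610.
Nominal growth factor: 1.61900. Real growth factor = 1.61900 / 1.48610 ≈ 1.08943.
Annualized: 1.08943^(1/7) − 1 ≈ 0.01231.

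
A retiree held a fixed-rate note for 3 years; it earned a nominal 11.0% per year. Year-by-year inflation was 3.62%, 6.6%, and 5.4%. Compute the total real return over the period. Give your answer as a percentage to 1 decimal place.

17.5%

Cumulative inflation factor: 1.0362 × 1.066 × 1.054 ≈ 1.16424.
Nominal growth factor: 1.36763. Real growth factor = 1.36763 / 1.16424 ≈ 1.17470.
Total real return ≈ 17.4702%.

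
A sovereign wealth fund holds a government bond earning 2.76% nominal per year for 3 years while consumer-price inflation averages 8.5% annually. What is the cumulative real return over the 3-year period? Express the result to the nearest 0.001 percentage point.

-15.046%

The annual real rate is (1+2.76%)/(1+8.5%) − 1 = -5.2903%.
Compounded over 3 years: (1 + -0.052903)^3 − 1 ≈ -0.15046.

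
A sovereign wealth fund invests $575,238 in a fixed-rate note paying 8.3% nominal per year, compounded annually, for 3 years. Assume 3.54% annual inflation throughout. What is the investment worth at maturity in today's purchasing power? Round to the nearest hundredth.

$658,276.66

Nominal value at maturity: $575,238 × (1 + 8.3%)^3 ≈ $730,689.62.
Price-level factor over 3 years: (1 + 3.54%)^3 ≈ 1.1100038419.
The maturity value deflated by that factor is the answer in today's purchasing power.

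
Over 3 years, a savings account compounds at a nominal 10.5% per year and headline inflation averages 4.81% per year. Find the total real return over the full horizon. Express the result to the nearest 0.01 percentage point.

17.19%

The annual real rate is (1+10.5%)/(1+4.81%) − 1 = 5.4289%.
Compounded over 3 years: (1 + 0.054289)^3 − 1 ≈ 0.17187.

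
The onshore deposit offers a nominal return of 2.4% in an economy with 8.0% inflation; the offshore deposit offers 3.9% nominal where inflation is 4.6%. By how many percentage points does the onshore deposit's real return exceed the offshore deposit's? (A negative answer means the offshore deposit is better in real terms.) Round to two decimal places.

-4.52

The onshore deposit real return: 1.024/1.080 − 1 = -5.185%.
The offshore deposit real return: 1.039/1.046 − 1 = -0.669%.
Difference: -5.185 − (-0.669) = -4.516 pp.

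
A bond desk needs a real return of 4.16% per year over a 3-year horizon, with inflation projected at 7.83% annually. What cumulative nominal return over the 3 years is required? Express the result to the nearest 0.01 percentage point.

Required annual nominal rate: (1+4.16%)(1+7.83%) − 1 = 12.315728%.
Cumulative over 3 years: (1 + 0.12315728)^3 − 1 ≈ 0.41684.

41.68%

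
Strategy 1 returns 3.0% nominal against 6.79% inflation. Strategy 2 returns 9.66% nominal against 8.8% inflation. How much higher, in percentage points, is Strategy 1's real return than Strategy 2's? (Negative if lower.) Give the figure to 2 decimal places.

-4.34

Strategy 1 real return: 1.030/1.0679 − 1 = -3.549%.
Strategy 2 real return: 1.0966/1.088 − 1 = 0.790%.
Difference: -3.549 − 0.790 = -4.339 pp.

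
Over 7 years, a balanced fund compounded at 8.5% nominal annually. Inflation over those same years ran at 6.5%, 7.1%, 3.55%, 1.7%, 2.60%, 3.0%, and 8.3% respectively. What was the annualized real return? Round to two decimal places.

3.68%

Cumulative inflation factor: 1.065 × 1.071 × 1.0355 × 1.017 × 1.0260 × 1.030 × 1.083 ≈ 1.37475.
Nominal growth factor: 1.77014. Real growth factor = 1.77014 / 1.37475 ≈ 1.28761.
Annualized: 1.28761^(1/7) − 1 ≈ 0.03677.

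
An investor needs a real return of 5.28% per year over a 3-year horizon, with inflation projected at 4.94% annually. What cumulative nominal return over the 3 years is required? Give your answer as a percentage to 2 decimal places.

Required annual nominal rate: (1+5.28%)(1+4.94%) − 1 = 10.480832%.
Cumulative over 3 years: (1 + 0.10480832)^3 − 1 ≈ 0.34853.

34.85%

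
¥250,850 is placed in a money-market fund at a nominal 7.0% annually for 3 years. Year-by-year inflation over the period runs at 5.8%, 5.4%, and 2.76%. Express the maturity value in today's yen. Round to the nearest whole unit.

Nominal value at maturity: ¥250,850 × (1 + 7.0%)^3 ≈ ¥307,302.
Price-level factor over 3 years: 1.058 × 1.054 × 1.0276 = 1.1459096432.
Dividing the nominal maturity value by the price-level factor gives the value in today's money.

¥268,173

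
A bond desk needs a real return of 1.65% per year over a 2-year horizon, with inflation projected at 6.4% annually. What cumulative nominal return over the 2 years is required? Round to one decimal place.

Required annual nominal rate: (1+1.65%)(1+6.4%) − 1 = 8.1556%.
Cumulative over 2 years: (1 + 0.081556)^2 − 1 ≈ 0.16976.

17.0%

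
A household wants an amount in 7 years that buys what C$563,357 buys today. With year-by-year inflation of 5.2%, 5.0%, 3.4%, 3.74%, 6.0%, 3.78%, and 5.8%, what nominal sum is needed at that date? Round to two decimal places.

Cumulative price-level factor: 1.052 × 1.050 × 1.034 × 1.0374 × 1.060 × 1.0378 × 1.058 ≈ 1.3790404994.
The nominal amount required is C$563,357 scaled up by that factor.

C$776,892.12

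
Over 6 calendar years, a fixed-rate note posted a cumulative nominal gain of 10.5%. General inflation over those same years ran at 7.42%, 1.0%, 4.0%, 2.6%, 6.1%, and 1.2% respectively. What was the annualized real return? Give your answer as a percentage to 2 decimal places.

-1.94%

Cumulative inflation factor: 1.0742 × 1.010 × 1.040 × 1.026 × 1.061 × 1.012 ≈ 1.24303.
Nominal growth factor: 1.10500. Real growth factor = 1.10500 / 1.24303 ≈ 0.88895.
Annualized: 0.88895^(1/6) − 1 ≈ -0.01943.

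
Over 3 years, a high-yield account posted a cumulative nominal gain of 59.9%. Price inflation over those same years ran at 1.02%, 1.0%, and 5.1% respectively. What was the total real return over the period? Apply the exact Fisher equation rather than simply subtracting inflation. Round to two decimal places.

Cumulative inflation factor: 1.0102 × 1.010 × 1.051 ≈ 1.07234.
Nominal growth factor: 1.59900. Real growth factor = 1.59900 / 1.07234 ≈ 1.49114.
Total real return ≈ 49.1135%.

49.11%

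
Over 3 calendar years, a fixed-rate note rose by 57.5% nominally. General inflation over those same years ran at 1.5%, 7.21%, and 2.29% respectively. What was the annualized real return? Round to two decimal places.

12.27%

Cumulative inflation factor: 1.015 × 1.0721 × 1.0229 ≈ 1.11310.
Nominal growth factor: 1.57500. Real growth factor = 1.57500 / 1.11310 ≈ 1.41497.
Annualized: 1.41497^(1/3) − 1 ≈ 0.12266.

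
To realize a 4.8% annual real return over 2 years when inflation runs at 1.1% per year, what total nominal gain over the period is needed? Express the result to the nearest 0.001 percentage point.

Required annual nominal rate: (1+4.8%)(1+1.1%) − 1 = 5.9528%.
Cumulative over 2 years: (1 + 0.059528)^2 − 1 ≈ 0.12260.

12.260%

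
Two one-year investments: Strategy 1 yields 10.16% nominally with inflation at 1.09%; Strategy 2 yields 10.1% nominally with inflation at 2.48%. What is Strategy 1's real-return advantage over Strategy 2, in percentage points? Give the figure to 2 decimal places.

1.54

Strategy 1 real return: 1.1016/1.0109 − 1 = 8.972%.
Strategy 2 real return: 1.101/1.0248 − 1 = 7.436%.
Difference: 8.972 − 7.436 = 1.536 pp.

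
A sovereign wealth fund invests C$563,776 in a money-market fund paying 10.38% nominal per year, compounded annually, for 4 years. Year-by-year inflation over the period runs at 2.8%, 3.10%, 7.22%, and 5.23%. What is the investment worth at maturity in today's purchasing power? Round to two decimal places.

C$699,843.59

Nominal value at maturity: C$563,776 × (1 + 10.38%)^4 ≈ C$836,889.55.
Price-level factor over 4 years: 1.028 × 1.0310 × 1.0722 × 1.0523 ≈ 1.1958236912.
Dividing the nominal maturity value by the price-level factor gives the value in today's money.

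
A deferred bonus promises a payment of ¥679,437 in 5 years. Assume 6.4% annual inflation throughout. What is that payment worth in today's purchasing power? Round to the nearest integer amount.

¥498,243

Price-level factor over 5 years: (1 + 6.4%)^5 ≈ 1.3636663998.
Purchasing power today: ¥679,437 divided by that factor.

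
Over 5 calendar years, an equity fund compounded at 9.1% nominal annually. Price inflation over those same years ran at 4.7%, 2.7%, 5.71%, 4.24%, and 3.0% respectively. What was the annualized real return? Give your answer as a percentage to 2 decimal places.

4.84%

Cumulative inflation factor: 1.047 × 1.027 × 1.0571 × 1.0424 × 1.030 ≈ 1.22041.
Nominal growth factor: 1.54569. Real growth factor = 1.54569 / 1.22041 ≈ 1.26654.
Annualized: 1.26654^(1/5) − 1 ≈ 0.04839.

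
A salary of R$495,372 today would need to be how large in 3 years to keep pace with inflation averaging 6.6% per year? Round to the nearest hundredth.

Cumulative price-level factor: (1+6.6%)^3 = 1.211355496.
Multiplying R$495,372 by the price-level factor gives the future nominal sum.

R$600,071.59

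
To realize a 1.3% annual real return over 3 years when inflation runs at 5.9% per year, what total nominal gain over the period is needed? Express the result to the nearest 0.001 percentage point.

23.457%

Required annual nominal rate: (1+1.3%)(1+5.9%) − 1 = 7.2767%.
Cumulative over 3 years: (1 + 0.072767)^3 − 1 ≈ 0.23457.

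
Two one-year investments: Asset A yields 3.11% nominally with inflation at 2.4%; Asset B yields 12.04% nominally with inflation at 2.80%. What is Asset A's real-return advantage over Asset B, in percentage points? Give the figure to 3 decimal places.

Asset A real return: 1.0311/1.024 − 1 = 0.6934%.
Asset B real return: 1.1204/1.0280 − 1 = 8.9883%.
Difference: 0.6934 − 8.9883 = -8.2949 pp.

-8.295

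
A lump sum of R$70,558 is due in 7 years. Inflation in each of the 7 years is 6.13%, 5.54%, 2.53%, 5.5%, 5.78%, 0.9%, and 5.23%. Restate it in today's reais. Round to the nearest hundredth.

R$51,850.54

Price-level factor over 7 years: 1.0613 × 1.0554 × 1.0253 × 1.055 × 1.0578 × 1.009 × 1.0523 ≈ 1.3607958320.
Purchasing power today: R$70,558 divided by that factor.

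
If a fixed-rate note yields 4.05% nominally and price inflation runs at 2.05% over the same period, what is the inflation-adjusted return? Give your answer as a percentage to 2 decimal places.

1.96%

Real return via the Fisher equation: (1 + 4.05%)/(1 + 2.05%) − 1 = 1.0405/1.0205 − 1 ≈ 0.01960.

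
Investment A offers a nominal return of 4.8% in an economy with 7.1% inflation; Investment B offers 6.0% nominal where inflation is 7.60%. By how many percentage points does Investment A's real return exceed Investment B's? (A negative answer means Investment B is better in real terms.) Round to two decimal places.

Investment A real return: 1.048/1.071 − 1 = -2.148%.
Investment B real return: 1.060/1.0760 − 1 = -1.487%.
Difference: -2.148 − (-1.487) = -0.661 pp.

-0.66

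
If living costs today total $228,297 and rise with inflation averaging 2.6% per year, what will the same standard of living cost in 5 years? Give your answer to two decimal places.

$259,559.55

Cumulative price-level factor: (1+2.6%)^5 ≈ 1.1369380568.
The nominal amount required is $228,297 scaled up by that factor.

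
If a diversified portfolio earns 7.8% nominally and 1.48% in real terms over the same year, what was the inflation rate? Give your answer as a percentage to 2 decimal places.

6.23%

From (1+r_nom) = (1+r_real)(1+π), we get 1+π = (1 + 7.8%)/(1 + 1.48%) = 1.078/1.0148 ≈ 1.06228.
So π ≈ 6.2278%.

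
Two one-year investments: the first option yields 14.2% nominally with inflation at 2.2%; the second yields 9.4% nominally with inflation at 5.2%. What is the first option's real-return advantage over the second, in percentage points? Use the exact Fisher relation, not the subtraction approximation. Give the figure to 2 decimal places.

The first option real return: 1.142/1.022 − 1 = 11.742%.
The second real return: 1.094/1.052 − 1 = 3.992%.
Difference: 11.742 − 3.992 = 7.750 pp.

7.75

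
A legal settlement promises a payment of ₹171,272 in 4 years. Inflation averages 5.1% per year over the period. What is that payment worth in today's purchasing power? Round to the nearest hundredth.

Price-level factor over 4 years: (1 + 5.1%)^4 ≈ 1.2201433692.
Purchasing power today: ₹171,272 divided by that factor.

₹140,370.39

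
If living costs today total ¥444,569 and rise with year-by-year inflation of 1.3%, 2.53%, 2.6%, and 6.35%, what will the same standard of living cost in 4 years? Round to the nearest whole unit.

Cumulative price-level factor: 1.013 × 1.0253 × 1.026 × 1.0635 ≈ 1.1333009629.
The nominal amount required is ¥444,569 scaled up by that factor.

¥503,830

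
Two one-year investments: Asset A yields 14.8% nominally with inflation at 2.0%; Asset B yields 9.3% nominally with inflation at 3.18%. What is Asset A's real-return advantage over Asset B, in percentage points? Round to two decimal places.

6.62

Asset A real return: 1.148/1.020 − 1 = 12.549%.
Asset B real return: 1.093/1.0318 − 1 = 5.931%.
Difference: 12.549 − 5.931 = 6.618 pp.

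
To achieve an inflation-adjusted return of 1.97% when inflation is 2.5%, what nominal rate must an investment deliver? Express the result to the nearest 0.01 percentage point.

4.52%

By the Fisher equation, 1 + r_nom = (1 + 1.97%)(1 + 2.5%) = 1.0197 × 1.025 = 1.0451925.
So r_nom = 4.51925%.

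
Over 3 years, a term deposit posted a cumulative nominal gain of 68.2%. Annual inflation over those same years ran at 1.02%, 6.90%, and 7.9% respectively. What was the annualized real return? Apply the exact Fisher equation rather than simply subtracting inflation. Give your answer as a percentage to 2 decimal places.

Cumulative inflation factor: 1.0102 × 1.0690 × 1.079 ≈ 1.16522.
Nominal growth factor: 1.68200. Real growth factor = 1.68200 / 1.16522 ≈ 1.44351.
Annualized: 1.44351^(1/3) − 1 ≈ 0.13016.

13.02%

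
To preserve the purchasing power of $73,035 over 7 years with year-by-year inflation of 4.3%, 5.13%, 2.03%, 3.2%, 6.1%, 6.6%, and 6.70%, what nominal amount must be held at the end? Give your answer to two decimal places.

Cumulative price-level factor: 1.043 × 1.0513 × 1.0203 × 1.032 × 1.061 × 1.066 × 1.0670 ≈ 1.3933350586.
The nominal amount required is $73,035 scaled up by that factor.

$101,762.23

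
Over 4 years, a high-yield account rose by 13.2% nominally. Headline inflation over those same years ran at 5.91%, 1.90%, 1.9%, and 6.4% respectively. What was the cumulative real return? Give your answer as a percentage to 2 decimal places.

-3.26%

Cumulative inflation factor: 1.0591 × 1.0190 × 1.019 × 1.064 ≈ 1.17011.
Nominal growth factor: 1.13200. Real growth factor = 1.13200 / 1.17011 ≈ 0.96743.
Total real return ≈ -3.2570%.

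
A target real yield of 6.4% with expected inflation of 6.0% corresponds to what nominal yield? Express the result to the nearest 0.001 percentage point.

12.784%

By the Fisher equation, 1 + r_nom = (1 + 6.4%)(1 + 6.0%) = 1.064 × 1.060 = 1.12784.
So r_nom = 12.784%.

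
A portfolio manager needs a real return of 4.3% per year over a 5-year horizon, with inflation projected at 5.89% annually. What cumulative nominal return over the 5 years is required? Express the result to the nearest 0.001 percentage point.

64.322%

Required annual nominal rate: (1+4.3%)(1+5.89%) − 1 = 10.44327%.
Cumulative over 5 years: (1 + 0.1044327)^5 − 1 ≈ 0.64322.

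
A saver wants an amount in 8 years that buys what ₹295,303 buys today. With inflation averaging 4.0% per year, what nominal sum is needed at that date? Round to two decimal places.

₹404,142.55

Cumulative price-level factor: (1+4.0%)^8 ≈ 1.3685690504.
The nominal amount required is ₹295,303 scaled up by that factor.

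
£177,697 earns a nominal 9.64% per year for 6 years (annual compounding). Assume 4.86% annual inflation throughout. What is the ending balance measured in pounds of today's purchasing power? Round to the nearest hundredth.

Nominal value at maturity: £177,697 × (1 + 9.64%)^6 ≈ £308,669.88.
Price-level factor over 6 years: (1 + 4.86%)^6 ≈ 1.3294105479.
The maturity value deflated by that factor is the answer in today's purchasing power.

£232,185.52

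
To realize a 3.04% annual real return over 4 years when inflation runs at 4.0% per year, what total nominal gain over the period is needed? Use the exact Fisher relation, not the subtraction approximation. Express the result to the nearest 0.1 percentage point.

Required annual nominal rate: (1+3.04%)(1+4.0%) − 1 = 7.1616%.
Cumulative over 4 years: (1 + 0.071616)^4 − 1 ≈ 0.31873.

31.9%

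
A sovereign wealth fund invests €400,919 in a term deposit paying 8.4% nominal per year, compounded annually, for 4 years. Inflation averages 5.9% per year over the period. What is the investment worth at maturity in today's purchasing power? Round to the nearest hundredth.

Nominal value at maturity: €400,919 × (1 + 8.4%)^4 ≈ €553,571.56.
Price-level factor over 4 years: (1 + 5.9%)^4 ≈ 1.2577196334.
The maturity value deflated by that factor is the answer in today's purchasing power.

€440,139.08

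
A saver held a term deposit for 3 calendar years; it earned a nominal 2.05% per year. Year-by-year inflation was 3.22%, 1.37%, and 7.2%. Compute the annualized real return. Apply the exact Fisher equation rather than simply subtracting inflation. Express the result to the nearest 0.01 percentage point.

Cumulative inflation factor: 1.0322 × 1.0137 × 1.072 ≈ 1.12168.
Nominal growth factor: 1.06277. Real growth factor = 1.06277 / 1.12168 ≈ 0.94748.
Annualized: 0.94748^(1/3) − 1 ≈ -0.01782.

-1.78%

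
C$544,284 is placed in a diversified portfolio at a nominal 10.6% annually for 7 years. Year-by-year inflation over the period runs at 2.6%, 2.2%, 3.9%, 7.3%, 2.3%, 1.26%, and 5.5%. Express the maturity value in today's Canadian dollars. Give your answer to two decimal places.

Nominal value at maturity: C$544,284 × (1 + 10.6%)^7 ≈ C$1,101,822.04.
Price-level factor over 7 years: 1.026 × 1.022 × 1.039 × 1.073 × 1.023 × 1.0126 × 1.055 ≈ 1.2775548131.
Dividing the nominal maturity value by the price-level factor gives the value in today's money.

C$862,446.00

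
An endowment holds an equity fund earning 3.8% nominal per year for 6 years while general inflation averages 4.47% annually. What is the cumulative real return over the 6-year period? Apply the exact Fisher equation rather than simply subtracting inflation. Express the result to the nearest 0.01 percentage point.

The annual real rate is (1+3.8%)/(1+4.47%) − 1 = -0.6413%.
Compounded over 6 years: (1 + -0.006413)^6 − 1 ≈ -0.03787.

-3.79%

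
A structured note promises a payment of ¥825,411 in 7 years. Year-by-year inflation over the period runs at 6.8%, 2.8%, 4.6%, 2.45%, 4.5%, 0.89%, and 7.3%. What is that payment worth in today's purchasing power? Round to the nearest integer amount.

Price-level factor over 7 years: 1.068 × 1.028 × 1.046 × 1.0245 × 1.045 × 1.0089 × 1.073 ≈ 1.3309818985.
Purchasing power today: ¥825,411 divided by that factor.

¥620,152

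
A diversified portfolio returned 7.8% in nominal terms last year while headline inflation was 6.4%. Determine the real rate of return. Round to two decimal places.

Real return via the Fisher equation: (1 + 7.8%)/(1 + 6.4%) − 1 = 1.078/1.064 − 1 ≈ 0.01316.

1.32%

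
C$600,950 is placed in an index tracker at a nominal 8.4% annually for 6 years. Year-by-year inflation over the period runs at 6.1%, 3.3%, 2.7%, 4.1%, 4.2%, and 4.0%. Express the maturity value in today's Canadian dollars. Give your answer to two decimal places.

Nominal value at maturity: C$600,950 × (1 + 8.4%)^6 ≈ C$975,021.14.
Price-level factor over 6 years: 1.061 × 1.033 × 1.027 × 1.041 × 1.042 × 1.040 ≈ 1.2698076430.
The maturity value deflated by that factor is the answer in today's purchasing power.

C$767,849.48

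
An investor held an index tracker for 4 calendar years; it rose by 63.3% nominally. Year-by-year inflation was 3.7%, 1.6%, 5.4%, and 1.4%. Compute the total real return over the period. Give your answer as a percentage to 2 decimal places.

Cumulative inflation factor: 1.037 × 1.016 × 1.054 × 1.014 ≈ 1.12603.
Nominal growth factor: 1.63300. Real growth factor = 1.63300 / 1.12603 ≈ 1.45022.
Total real return ≈ 45.0224%.

45.02%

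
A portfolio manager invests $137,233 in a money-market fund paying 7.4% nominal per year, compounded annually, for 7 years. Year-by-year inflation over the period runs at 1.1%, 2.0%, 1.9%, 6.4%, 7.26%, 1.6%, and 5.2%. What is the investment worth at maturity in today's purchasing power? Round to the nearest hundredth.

Nominal value at maturity: $137,233 × (1 + 7.4%)^7 ≈ $226,197.88.
Price-level factor over 7 years: 1.011 × 1.020 × 1.019 × 1.064 × 1.0726 × 1.016 × 1.052 ≈ 1.2817826233.
The maturity value deflated by that factor is the answer in today's purchasing power.

$176,471.33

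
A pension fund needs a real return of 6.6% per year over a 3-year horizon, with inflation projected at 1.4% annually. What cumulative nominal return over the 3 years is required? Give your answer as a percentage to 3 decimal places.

Required annual nominal rate: (1+6.6%)(1+1.4%) − 1 = 8.0924%.
Cumulative over 3 years: (1 + 0.080924)^3 − 1 ≈ 0.26295.

26.295%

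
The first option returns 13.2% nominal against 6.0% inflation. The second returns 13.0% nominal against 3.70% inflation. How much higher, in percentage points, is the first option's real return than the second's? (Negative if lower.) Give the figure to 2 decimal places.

The first option real return: 1.132/1.060 − 1 = 6.792%.
The second real return: 1.130/1.0370 − 1 = 8.968%.
Difference: 6.792 − 8.968 = -2.176 pp.

-2.18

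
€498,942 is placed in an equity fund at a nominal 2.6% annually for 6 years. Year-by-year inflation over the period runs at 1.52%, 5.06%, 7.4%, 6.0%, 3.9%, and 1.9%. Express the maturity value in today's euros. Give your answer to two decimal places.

Nominal value at maturity: €498,942 × (1 + 2.6%)^6 ≈ €582,015.07.
Price-level factor over 6 years: 1.0152 × 1.0506 × 1.074 × 1.060 × 1.039 × 1.019 ≈ 1.2855497367.
Dividing the nominal maturity value by the price-level factor gives the value in today's money.

€452,736.33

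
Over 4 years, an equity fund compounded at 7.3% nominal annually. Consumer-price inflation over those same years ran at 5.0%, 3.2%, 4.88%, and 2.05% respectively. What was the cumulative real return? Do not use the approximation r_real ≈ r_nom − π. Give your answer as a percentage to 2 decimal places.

14.29%

Cumulative inflation factor: 1.050 × 1.032 × 1.0488 × 1.0205 ≈ 1.15978.
Nominal growth factor: 1.32556. Real growth factor = 1.32556 / 1.15978 ≈ 1.14294.
Total real return ≈ 14.2942%.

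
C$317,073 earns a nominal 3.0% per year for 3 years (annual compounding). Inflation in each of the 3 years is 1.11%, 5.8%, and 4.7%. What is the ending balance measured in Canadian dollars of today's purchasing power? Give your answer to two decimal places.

C$309,345.98

Nominal value at maturity: C$317,073 × (1 + 3.0%)^3 ≈ C$346,474.23.
Price-level factor over 3 years: 1.0111 × 1.058 × 1.047 = 1.1200217586.
Dividing the nominal maturity value by the price-level factor gives the value in today's money.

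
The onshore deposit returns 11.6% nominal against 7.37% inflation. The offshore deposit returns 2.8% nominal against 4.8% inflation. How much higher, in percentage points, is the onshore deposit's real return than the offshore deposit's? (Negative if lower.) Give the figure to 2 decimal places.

5.85

The onshore deposit real return: 1.116/1.0737 − 1 = 3.940%.
The offshore deposit real return: 1.028/1.048 − 1 = -1.908%.
Difference: 3.940 − (-1.908) = 5.848 pp.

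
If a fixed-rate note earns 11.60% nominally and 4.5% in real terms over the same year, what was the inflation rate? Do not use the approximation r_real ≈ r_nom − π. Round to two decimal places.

From (1+r_nom) = (1+r_real)(1+π), we get 1+π = (1 + 11.60%)/(1 + 4.5%) = 1.1160/1.045 ≈ 1.06794.
So π ≈ 6.7943%.

6.79%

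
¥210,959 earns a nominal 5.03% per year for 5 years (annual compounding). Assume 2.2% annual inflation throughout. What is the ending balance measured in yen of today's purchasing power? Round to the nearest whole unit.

¥241,830

Nominal value at maturity: ¥210,959 × (1 + 5.03%)^5 ≈ ¥269,628.
Price-level factor over 5 years: (1 + 2.2%)^5 ≈ 1.1149476564.
The maturity value deflated by that factor is the answer in today's purchasing power.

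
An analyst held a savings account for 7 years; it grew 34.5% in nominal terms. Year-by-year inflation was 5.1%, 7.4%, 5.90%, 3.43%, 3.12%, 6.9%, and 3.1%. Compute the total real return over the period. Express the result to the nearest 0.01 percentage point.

-4.28%

Cumulative inflation factor: 1.051 × 1.074 × 1.0590 × 1.0343 × 1.0312 × 1.069 × 1.031 ≈ 1.40517.
Nominal growth factor: 1.34500. Real growth factor = 1.34500 / 1.40517 ≈ 0.95718.
Total real return ≈ -4.2820%.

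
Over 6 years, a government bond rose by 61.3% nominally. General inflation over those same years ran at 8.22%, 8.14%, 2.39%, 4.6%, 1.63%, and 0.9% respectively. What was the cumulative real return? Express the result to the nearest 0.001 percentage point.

Cumulative inflation factor: 1.0822 × 1.0814 × 1.0239 × 1.046 × 1.0163 × 1.009 ≈ 1.28528.
Nominal growth factor: 1.61300. Real growth factor = 1.61300 / 1.28528 ≈ 1.25498.
Total real return ≈ 25.4984%.

25.498%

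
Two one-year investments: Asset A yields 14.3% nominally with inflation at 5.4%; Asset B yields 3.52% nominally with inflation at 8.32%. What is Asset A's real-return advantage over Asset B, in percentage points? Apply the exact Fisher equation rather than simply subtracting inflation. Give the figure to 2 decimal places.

12.88

Asset A real return: 1.143/1.054 − 1 = 8.444%.
Asset B real return: 1.0352/1.0832 − 1 = -4.431%.
Difference: 8.444 − (-4.431) = 12.875 pp.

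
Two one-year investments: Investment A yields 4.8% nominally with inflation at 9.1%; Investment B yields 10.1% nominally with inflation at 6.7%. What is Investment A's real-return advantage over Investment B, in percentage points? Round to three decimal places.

-7.128

Investment A real return: 1.048/1.091 − 1 = -3.9413%.
Investment B real return: 1.101/1.067 − 1 = 3.1865%.
Difference: -3.9413 − 3.1865 = -7.1278 pp.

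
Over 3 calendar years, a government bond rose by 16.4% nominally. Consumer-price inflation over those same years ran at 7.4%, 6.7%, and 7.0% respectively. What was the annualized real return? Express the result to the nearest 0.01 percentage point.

Cumulative inflation factor: 1.074 × 1.067 × 1.070 ≈ 1.22618.
Nominal growth factor: 1.16400. Real growth factor = 1.16400 / 1.22618 ≈ 0.94929.
Annualized: 0.94929^(1/3) − 1 ≈ -0.01720.

-1.72%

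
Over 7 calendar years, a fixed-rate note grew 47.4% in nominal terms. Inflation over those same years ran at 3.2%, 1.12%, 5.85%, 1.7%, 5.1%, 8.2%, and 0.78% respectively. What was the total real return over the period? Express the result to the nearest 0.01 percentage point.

14.49%

Cumulative inflation factor: 1.032 × 1.0112 × 1.0585 × 1.017 × 1.051 × 1.082 × 1.0078 ≈ 1.28746.
Nominal growth factor: 1.47400. Real growth factor = 1.47400 / 1.28746 ≈ 1.14489.
Total real return ≈ 14.4892%.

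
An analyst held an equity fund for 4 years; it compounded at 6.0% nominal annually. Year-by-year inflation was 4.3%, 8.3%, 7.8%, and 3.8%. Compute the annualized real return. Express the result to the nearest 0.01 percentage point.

-0.03%

Cumulative inflation factor: 1.043 × 1.083 × 1.078 × 1.038 ≈ 1.26395.
Nominal growth factor: 1.26248. Real growth factor = 1.26248 / 1.26395 ≈ 0.99884.
Annualized: 0.99884^(1/4) − 1 ≈ -0.00029.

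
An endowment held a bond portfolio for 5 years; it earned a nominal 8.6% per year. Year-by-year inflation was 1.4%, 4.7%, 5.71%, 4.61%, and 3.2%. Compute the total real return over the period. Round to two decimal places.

24.68%

Cumulative inflation factor: 1.014 × 1.047 × 1.0571 × 1.0461 × 1.032 ≈ 1.21158.
Nominal growth factor: 1.51060. Real growth factor = 1.51060 / 1.21158 ≈ 1.24680.
Total real return ≈ 24.6796%.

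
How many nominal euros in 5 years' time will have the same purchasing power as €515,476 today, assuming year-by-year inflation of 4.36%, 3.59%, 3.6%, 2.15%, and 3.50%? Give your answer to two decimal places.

Cumulative price-level factor: 1.0436 × 1.0359 × 1.036 × 1.0215 × 1.0350 ≈ 1.1841054490.
The nominal amount required is €515,476 scaled up by that factor.

€610,377.94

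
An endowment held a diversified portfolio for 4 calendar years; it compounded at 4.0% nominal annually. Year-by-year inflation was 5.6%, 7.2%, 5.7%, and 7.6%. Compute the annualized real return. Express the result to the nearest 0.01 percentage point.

-2.37%

Cumulative inflation factor: 1.056 × 1.072 × 1.057 × 1.076 ≈ 1.28750.
Nominal growth factor: 1.16986. Real growth factor = 1.16986 / 1.28750 ≈ 0.90863.
Annualized: 0.90863^(1/4) − 1 ≈ -0.02367.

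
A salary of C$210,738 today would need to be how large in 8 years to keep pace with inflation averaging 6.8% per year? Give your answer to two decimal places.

C$356,708.02

Cumulative price-level factor: (1+6.8%)^8 ≈ 1.6926611311.
Multiplying C$210,738 by the price-level factor gives the future nominal sum.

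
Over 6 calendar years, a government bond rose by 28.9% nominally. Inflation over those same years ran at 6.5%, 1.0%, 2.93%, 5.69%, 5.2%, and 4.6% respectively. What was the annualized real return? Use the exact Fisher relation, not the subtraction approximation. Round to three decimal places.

Cumulative inflation factor: 1.065 × 1.010 × 1.0293 × 1.0569 × 1.052 × 1.046 ≈ 1.28764.
Nominal growth factor: 1.28900. Real growth factor = 1.28900 / 1.28764 ≈ 1.00106.
Annualized: 1.00106^(1/6) − 1 ≈ 0.00018.

0.018%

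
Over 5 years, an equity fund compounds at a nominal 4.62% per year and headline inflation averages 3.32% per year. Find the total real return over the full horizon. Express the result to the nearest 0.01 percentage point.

The annual real rate is (1+4.62%)/(1+3.32%) − 1 = 1.2582%.
Compounded over 5 years: (1 + 0.012582)^5 − 1 ≈ 0.06451.

6.45%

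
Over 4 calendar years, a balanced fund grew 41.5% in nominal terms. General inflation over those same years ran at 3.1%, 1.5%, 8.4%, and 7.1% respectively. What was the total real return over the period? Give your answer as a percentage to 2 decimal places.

16.47%

Cumulative inflation factor: 1.031 × 1.015 × 1.084 × 1.071 ≈ 1.21491.
Nominal growth factor: 1.41500. Real growth factor = 1.41500 / 1.21491 ≈ 1.16470.
Total real return ≈ 16.4697%.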